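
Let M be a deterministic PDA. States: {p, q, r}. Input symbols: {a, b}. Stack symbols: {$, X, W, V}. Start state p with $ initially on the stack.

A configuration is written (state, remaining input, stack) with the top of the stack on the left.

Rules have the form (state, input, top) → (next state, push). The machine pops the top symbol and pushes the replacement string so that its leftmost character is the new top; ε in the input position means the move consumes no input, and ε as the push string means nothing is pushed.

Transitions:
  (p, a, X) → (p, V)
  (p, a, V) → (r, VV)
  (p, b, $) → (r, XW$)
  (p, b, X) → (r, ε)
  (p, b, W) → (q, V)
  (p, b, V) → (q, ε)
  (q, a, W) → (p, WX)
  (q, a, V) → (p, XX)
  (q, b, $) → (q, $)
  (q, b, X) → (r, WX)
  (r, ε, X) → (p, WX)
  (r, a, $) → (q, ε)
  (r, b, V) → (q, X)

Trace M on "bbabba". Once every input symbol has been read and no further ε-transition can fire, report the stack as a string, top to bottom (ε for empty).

(p, bbabba, $) ⊢ (r, babba, XW$) ⊢ (p, babba, WXW$) ⊢ (q, abba, VXW$) ⊢ (p, bba, XXXW$) ⊢ (r, ba, XXW$) ⊢ (p, ba, WXXW$) ⊢ (q, a, VXXW$) ⊢ (p, ε, XXXXW$)
All input consumed in state p with stack XXXXW$.

XXXXW$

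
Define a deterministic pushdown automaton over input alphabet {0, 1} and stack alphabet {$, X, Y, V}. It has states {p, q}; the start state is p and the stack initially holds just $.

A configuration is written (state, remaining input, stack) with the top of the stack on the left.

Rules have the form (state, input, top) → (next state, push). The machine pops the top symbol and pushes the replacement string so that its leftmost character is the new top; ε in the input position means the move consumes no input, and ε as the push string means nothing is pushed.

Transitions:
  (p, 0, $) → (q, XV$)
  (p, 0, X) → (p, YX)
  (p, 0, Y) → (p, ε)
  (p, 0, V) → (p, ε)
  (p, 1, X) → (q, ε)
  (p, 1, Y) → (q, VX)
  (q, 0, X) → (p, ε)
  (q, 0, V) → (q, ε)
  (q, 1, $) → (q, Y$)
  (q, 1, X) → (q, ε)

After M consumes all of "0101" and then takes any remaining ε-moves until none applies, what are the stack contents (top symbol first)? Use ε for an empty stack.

Y$

(p, 0101, $) ⊢ (q, 101, XV$) ⊢ (q, 01, V$) ⊢ (q, 1, $) ⊢ (q, ε, Y$)
All input consumed in state q with stack Y$.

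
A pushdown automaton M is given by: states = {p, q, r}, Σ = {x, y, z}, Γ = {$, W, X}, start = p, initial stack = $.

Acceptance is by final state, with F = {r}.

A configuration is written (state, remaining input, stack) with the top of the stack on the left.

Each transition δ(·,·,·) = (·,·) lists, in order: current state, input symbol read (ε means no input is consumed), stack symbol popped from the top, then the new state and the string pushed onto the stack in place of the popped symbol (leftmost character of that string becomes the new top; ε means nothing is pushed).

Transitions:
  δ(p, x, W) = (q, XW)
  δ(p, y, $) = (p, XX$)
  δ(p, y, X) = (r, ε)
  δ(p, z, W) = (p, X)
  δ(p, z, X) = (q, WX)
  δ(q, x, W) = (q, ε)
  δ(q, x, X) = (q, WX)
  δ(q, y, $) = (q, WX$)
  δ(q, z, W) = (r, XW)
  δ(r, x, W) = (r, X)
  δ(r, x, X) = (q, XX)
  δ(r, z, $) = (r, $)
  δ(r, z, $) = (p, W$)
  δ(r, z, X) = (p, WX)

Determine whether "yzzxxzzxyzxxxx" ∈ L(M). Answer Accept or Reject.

Reject

No computation consumes all input and reaches a final state.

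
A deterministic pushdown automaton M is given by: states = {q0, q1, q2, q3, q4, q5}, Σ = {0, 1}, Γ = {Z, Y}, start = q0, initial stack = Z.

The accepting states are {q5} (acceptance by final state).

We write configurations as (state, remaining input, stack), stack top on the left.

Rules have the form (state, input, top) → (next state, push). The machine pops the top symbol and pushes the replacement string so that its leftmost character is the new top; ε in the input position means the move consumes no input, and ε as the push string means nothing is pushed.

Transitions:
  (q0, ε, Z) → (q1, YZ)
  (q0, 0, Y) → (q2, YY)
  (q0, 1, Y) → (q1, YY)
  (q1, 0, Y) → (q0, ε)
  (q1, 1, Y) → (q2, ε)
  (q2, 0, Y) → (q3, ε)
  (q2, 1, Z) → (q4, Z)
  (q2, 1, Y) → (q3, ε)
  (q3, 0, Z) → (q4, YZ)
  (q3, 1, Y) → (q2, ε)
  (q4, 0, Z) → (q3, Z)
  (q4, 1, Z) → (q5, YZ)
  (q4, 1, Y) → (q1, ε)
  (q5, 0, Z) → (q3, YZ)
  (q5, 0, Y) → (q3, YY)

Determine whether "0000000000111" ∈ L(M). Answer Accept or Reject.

Accept

(q0, 0000000000111, Z) ⊢ (q1, 0000000000111, YZ) ⊢ (q0, 000000000111, Z) ⊢ (q1, 000000000111, YZ) ⊢ (q0, 00000000111, Z) ⊢ (q1, 00000000111, YZ) ⊢ (q0, 0000000111, Z) ⊢ (q1, 0000000111, YZ) ⊢ (q0, 000000111, Z) ⊢ (q1, 000000111, YZ) ⊢ (q0, 00000111, Z) ⊢ (q1, 00000111, YZ) ⊢ (q0, 0000111, Z) ⊢ (q1, 0000111, YZ) ⊢ (q0, 000111, Z) ⊢ (q1, 000111, YZ) ⊢ (q0, 00111, Z) ⊢ (q1, 00111, YZ) ⊢ (q0, 0111, Z) ⊢ (q1, 0111, YZ) ⊢ (q0, 111, Z) ⊢ (q1, 111, YZ) ⊢ (q2, 11, Z) ⊢ (q4, 1, Z) ⊢ (q5, ε, YZ)
All input consumed; state q5 ∈ F.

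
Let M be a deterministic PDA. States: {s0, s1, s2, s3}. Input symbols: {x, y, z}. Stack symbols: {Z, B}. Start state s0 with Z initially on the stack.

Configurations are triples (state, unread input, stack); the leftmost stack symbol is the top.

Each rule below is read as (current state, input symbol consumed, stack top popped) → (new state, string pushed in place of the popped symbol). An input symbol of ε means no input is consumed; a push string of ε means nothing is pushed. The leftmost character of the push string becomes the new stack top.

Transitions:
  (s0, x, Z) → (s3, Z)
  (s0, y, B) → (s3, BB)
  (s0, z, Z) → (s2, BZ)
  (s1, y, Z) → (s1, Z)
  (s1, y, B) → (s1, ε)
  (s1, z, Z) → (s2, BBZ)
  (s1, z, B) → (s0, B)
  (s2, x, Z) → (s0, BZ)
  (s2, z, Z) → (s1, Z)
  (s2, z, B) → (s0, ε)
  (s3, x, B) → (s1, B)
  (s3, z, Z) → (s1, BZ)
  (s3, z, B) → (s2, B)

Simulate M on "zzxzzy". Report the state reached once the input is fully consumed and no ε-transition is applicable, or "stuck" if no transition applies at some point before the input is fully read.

s3

(s0, zzxzzy, Z)
  read z, top Z: go to s2, push BZ → (s2, zxzzy, BZ)
  read z, top B: go to s0, push ε → (s0, xzzy, Z)
  read x, top Z: go to s3, push Z → (s3, zzy, Z)
  read z, top Z: go to s1, push BZ → (s1, zy, BZ)
  read z, top B: go to s0, push B → (s0, y, BZ)
  read y, top B: go to s3, push BB → (s3, ε, BBZ)
All input consumed; M is in state s3.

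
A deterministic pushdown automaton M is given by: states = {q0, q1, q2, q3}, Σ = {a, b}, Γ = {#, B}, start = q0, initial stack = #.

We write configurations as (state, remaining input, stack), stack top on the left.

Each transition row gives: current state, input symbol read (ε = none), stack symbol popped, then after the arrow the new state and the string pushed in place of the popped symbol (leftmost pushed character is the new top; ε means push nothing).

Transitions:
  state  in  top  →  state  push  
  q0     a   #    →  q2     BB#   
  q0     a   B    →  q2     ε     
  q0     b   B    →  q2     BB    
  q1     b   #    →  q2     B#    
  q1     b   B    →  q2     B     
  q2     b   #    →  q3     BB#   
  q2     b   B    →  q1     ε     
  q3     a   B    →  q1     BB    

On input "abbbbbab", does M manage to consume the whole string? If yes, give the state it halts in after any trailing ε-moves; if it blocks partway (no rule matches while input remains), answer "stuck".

(q0, abbbbbab, #) ⊢ (q2, bbbbbab, BB#) ⊢ (q1, bbbbab, B#) ⊢ (q2, bbbab, B#) ⊢ (q1, bbab, #) ⊢ (q2, bab, B#) ⊢ (q1, ab, #)
No transition for (q1, a, top #); M blocks with input ab remaining.

stuck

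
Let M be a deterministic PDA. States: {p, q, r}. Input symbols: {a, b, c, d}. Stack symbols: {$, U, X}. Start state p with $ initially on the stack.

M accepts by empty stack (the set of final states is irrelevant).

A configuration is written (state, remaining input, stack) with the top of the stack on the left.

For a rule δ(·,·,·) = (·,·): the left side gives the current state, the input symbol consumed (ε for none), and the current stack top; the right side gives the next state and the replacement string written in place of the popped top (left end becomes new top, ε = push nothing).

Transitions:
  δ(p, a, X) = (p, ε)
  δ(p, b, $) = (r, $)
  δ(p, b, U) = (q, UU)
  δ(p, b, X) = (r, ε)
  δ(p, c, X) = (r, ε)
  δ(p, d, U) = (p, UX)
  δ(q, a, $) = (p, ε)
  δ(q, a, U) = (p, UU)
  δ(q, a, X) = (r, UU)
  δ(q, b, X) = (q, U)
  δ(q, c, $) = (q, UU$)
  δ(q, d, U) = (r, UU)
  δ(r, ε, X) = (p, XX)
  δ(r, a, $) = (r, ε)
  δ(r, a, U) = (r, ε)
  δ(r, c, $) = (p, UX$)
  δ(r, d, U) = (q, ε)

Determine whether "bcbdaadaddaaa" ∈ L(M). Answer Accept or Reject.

(p, bcbdaadaddaaa, $) ⊢ (r, cbdaadaddaaa, $) ⊢ (p, bdaadaddaaa, UX$) ⊢ (q, daadaddaaa, UUX$) ⊢ (r, aadaddaaa, UUUX$) ⊢ (r, adaddaaa, UUX$) ⊢ (r, daddaaa, UX$) ⊢ (q, addaaa, X$) ⊢ (r, ddaaa, UU$) ⊢ (q, daaa, U$) ⊢ (r, aaa, UU$) ⊢ (r, aa, U$) ⊢ (r, a, $) ⊢ (r, ε, ε)
All input consumed and the stack is empty.

Accept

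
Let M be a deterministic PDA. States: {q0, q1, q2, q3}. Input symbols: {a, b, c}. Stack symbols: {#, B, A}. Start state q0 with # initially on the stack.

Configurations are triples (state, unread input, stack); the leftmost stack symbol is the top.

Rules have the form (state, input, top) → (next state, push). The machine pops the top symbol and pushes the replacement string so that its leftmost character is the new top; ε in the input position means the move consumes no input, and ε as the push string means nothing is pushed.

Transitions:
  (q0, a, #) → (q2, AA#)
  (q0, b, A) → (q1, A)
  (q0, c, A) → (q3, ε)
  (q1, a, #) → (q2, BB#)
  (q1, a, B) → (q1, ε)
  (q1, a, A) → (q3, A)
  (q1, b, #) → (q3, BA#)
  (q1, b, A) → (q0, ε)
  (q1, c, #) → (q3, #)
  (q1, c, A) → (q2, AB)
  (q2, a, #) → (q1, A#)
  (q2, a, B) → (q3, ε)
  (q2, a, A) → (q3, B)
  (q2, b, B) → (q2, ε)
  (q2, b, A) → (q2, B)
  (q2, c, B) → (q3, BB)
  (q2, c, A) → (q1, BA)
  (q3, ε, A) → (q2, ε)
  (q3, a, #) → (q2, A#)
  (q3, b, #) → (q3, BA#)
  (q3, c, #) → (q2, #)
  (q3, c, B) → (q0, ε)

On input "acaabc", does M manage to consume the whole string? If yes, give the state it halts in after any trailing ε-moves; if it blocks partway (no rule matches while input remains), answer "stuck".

q3

(q0, acaabc, #)
  read a, top #: go to q2, push AA# → (q2, caabc, AA#)
  read c, top A: go to q1, push BA → (q1, aabc, BAA#)
  read a, top B: go to q1, push ε → (q1, abc, AA#)
  read a, top A: go to q3, push A → (q3, bc, AA#)
  ε-move, top A: go to q2, push ε → (q2, bc, A#)
  read b, top A: go to q2, push B → (q2, c, B#)
  read c, top B: go to q3, push BB → (q3, ε, BB#)
All input consumed; M is in state q3.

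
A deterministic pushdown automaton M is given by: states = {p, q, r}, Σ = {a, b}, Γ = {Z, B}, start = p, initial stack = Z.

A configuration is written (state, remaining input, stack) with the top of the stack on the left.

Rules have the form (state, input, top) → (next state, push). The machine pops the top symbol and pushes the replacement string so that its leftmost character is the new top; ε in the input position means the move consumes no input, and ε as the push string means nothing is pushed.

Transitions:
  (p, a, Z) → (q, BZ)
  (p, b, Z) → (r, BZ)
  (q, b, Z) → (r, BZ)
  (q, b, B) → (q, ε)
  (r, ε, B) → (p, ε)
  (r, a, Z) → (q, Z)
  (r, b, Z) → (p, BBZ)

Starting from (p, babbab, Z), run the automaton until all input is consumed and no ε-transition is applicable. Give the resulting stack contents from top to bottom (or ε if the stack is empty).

(p, babbab, Z)
  read b, top Z: go to r, push BZ → (r, abbab, BZ)
  ε-move, top B: go to p, push ε → (p, abbab, Z)
  read a, top Z: go to q, push BZ → (q, bbab, BZ)
  read b, top B: go to q, push ε → (q, bab, Z)
  read b, top Z: go to r, push BZ → (r, ab, BZ)
  ε-move, top B: go to p, push ε → (p, ab, Z)
  read a, top Z: go to q, push BZ → (q, b, BZ)
  read b, top B: go to q, push ε → (q, ε, Z)
All input consumed in state q with stack Z.

Z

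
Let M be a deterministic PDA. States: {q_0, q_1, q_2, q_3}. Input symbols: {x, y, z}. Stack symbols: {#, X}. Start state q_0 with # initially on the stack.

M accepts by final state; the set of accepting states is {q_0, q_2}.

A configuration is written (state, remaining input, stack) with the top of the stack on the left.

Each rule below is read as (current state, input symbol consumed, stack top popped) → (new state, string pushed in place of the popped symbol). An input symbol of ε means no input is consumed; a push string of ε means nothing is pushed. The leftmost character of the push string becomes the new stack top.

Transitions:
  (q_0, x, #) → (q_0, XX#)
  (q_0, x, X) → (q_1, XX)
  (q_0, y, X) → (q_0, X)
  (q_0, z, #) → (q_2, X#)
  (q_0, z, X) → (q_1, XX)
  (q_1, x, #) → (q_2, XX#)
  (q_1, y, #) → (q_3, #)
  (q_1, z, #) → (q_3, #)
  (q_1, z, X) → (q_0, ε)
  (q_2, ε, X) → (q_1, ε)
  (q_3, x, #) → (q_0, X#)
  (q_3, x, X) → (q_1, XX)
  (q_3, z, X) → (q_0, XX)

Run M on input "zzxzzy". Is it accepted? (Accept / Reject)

Accept

(q_0, zzxzzy, #) ⊢ (q_2, zxzzy, X#) ⊢ (q_1, zxzzy, #) ⊢ (q_3, xzzy, #) ⊢ (q_0, zzy, X#) ⊢ (q_1, zy, XX#) ⊢ (q_0, y, X#) ⊢ (q_0, ε, X#)
All input consumed; state q_0 ∈ F.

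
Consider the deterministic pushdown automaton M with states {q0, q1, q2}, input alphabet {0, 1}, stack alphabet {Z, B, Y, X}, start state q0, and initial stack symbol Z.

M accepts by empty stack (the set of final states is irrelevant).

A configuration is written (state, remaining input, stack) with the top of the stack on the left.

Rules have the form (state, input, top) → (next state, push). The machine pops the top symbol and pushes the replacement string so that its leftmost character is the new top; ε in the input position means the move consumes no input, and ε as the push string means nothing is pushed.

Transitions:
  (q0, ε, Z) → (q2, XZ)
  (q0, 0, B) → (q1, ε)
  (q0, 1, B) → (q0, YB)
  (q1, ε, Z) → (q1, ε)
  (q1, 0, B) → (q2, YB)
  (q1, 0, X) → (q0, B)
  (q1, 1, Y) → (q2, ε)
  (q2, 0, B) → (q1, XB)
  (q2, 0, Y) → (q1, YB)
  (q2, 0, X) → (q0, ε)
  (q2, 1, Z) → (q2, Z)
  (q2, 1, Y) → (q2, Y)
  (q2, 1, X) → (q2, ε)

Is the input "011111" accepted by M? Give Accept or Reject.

Reject

(q0, 011111, Z)
  ε-move, top Z: go to q2, push XZ → (q2, 011111, XZ)
  read 0, top X: go to q0, push ε → (q0, 11111, Z)
  ε-move, top Z: go to q2, push XZ → (q2, 11111, XZ)
  read 1, top X: go to q2, push ε → (q2, 1111, Z)
  read 1, top Z: go to q2, push Z → (q2, 111, Z)
  read 1, top Z: go to q2, push Z → (q2, 11, Z)
  read 1, top Z: go to q2, push Z → (q2, 1, Z)
  read 1, top Z: go to q2, push Z → (q2, ε, Z)
All input consumed; stack is Z, not empty, and no further ε-move applies.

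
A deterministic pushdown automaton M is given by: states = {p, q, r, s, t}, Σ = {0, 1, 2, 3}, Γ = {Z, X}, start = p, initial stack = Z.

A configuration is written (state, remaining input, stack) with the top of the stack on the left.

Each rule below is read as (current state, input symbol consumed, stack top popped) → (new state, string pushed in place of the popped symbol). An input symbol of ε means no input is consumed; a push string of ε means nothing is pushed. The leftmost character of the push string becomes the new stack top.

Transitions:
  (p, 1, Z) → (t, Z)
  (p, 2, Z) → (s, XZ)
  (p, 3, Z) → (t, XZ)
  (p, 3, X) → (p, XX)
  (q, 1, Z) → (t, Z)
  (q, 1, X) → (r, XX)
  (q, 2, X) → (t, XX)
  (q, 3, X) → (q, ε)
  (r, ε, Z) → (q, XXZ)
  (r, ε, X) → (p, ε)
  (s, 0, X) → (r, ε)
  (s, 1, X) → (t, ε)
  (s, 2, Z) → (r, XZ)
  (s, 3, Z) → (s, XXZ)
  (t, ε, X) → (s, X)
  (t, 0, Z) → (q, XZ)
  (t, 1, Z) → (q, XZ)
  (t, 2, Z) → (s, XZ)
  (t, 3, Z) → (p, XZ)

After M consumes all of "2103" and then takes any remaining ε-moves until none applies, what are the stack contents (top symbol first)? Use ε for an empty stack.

(p, 2103, Z)
  read 2, top Z: go to s, push XZ → (s, 103, XZ)
  read 1, top X: go to t, push ε → (t, 03, Z)
  read 0, top Z: go to q, push XZ → (q, 3, XZ)
  read 3, top X: go to q, push ε → (q, ε, Z)
All input consumed in state q with stack Z.

Z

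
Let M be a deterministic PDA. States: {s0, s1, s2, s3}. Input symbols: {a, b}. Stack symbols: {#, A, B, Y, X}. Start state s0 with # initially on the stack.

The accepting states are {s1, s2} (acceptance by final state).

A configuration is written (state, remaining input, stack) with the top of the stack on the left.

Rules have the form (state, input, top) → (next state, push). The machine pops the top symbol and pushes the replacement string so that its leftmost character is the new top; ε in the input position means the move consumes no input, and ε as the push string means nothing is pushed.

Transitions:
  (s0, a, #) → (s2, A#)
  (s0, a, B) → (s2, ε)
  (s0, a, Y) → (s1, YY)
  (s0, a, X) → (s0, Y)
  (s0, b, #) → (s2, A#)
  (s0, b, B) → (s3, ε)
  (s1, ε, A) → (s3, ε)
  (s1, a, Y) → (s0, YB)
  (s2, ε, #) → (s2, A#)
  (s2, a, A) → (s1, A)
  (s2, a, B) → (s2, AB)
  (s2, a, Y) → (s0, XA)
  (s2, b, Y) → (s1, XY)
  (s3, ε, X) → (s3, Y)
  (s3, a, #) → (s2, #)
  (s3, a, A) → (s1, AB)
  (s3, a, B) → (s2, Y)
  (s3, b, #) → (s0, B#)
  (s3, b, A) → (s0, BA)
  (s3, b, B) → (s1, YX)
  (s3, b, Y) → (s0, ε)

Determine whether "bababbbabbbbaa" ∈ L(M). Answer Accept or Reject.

Reject

(s0, bababbbabbbbaa, #)
  read b, top #: go to s2, push A# → (s2, ababbbabbbbaa, A#)
  read a, top A: go to s1, push A → (s1, babbbabbbbaa, A#)
  ε-move, top A: go to s3, push ε → (s3, babbbabbbbaa, #)
  read b, top #: go to s0, push B# → (s0, abbbabbbbaa, B#)
  read a, top B: go to s2, push ε → (s2, bbbabbbbaa, #)
  ε-move, top #: go to s2, push A# → (s2, bbbabbbbaa, A#)
No transition applies at (s2, bbbabbbbaa, A#); input not fully consumed.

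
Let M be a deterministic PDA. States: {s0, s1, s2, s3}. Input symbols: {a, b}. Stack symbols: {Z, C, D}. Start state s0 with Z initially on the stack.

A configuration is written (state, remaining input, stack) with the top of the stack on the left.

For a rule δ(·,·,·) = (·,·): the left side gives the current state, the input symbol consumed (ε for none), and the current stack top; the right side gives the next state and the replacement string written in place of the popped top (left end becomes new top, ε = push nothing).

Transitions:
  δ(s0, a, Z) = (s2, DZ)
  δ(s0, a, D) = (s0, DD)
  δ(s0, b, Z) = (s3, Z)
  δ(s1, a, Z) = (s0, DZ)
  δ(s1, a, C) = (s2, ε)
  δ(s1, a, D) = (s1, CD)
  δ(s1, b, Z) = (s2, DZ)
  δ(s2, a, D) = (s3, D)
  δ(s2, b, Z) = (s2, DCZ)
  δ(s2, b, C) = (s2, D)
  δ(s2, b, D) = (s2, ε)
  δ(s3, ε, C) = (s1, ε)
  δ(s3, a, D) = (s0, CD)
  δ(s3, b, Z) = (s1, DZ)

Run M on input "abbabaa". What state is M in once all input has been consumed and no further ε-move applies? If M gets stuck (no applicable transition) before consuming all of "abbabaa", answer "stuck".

(s0, abbabaa, Z)
  read a, top Z: go to s2, push DZ → (s2, bbabaa, DZ)
  read b, top D: go to s2, push ε → (s2, babaa, Z)
  read b, top Z: go to s2, push DCZ → (s2, abaa, DCZ)
  read a, top D: go to s3, push D → (s3, baa, DCZ)
No transition for (s3, b, top D); M blocks with input baa remaining.

stuck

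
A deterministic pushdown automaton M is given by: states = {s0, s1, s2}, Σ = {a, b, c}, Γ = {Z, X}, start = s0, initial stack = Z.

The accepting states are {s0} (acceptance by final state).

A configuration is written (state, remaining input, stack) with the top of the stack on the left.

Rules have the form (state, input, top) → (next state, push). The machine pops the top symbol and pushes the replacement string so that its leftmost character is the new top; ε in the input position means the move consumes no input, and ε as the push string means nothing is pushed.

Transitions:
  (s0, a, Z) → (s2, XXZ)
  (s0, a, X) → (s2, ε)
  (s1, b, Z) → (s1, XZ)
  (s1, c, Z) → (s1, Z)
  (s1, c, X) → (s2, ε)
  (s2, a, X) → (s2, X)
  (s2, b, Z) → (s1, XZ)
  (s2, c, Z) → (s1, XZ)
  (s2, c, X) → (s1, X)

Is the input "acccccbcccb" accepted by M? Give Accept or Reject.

Reject

(s0, acccccbcccb, Z)
  read a, top Z: go to s2, push XXZ → (s2, cccccbcccb, XXZ)
  read c, top X: go to s1, push X → (s1, ccccbcccb, XXZ)
  read c, top X: go to s2, push ε → (s2, cccbcccb, XZ)
  read c, top X: go to s1, push X → (s1, ccbcccb, XZ)
  read c, top X: go to s2, push ε → (s2, cbcccb, Z)
  read c, top Z: go to s1, push XZ → (s1, bcccb, XZ)
No transition applies at (s1, bcccb, XZ); input not fully consumed.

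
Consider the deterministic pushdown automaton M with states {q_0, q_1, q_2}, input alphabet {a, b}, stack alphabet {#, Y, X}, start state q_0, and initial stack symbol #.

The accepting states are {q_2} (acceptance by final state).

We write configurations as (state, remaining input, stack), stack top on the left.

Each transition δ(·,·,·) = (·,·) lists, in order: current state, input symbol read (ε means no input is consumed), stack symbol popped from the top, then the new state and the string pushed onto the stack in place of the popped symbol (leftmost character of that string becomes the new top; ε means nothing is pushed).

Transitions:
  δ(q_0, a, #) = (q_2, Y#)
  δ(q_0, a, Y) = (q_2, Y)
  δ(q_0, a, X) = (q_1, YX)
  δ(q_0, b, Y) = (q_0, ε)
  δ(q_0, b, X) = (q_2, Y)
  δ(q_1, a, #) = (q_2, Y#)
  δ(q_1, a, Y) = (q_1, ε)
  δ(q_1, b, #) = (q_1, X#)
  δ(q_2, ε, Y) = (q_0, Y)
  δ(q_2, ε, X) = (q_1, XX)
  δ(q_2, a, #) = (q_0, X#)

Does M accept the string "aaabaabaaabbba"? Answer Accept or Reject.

Reject

(q_0, aaabaabaaabbba, #)
  read a, top #: go to q_2, push Y# → (q_2, aabaabaaabbba, Y#)
  ε-move, top Y: go to q_0, push Y → (q_0, aabaabaaabbba, Y#)
  read a, top Y: go to q_2, push Y → (q_2, abaabaaabbba, Y#)
  ε-move, top Y: go to q_0, push Y → (q_0, abaabaaabbba, Y#)
  read a, top Y: go to q_2, push Y → (q_2, baabaaabbba, Y#)
  ε-move, top Y: go to q_0, push Y → (q_0, baabaaabbba, Y#)
  read b, top Y: go to q_0, push ε → (q_0, aabaaabbba, #)
  read a, top #: go to q_2, push Y# → (q_2, abaaabbba, Y#)
  ε-move, top Y: go to q_0, push Y → (q_0, abaaabbba, Y#)
  read a, top Y: go to q_2, push Y → (q_2, baaabbba, Y#)
  ε-move, top Y: go to q_0, push Y → (q_0, baaabbba, Y#)
  read b, top Y: go to q_0, push ε → (q_0, aaabbba, #)
  read a, top #: go to q_2, push Y# → (q_2, aabbba, Y#)
  ε-move, top Y: go to q_0, push Y → (q_0, aabbba, Y#)
  read a, top Y: go to q_2, push Y → (q_2, abbba, Y#)
  ε-move, top Y: go to q_0, push Y → (q_0, abbba, Y#)
  read a, top Y: go to q_2, push Y → (q_2, bbba, Y#)
  ε-move, top Y: go to q_0, push Y → (q_0, bbba, Y#)
  read b, top Y: go to q_0, push ε → (q_0, bba, #)
No transition applies at (q_0, bba, #); input not fully consumed.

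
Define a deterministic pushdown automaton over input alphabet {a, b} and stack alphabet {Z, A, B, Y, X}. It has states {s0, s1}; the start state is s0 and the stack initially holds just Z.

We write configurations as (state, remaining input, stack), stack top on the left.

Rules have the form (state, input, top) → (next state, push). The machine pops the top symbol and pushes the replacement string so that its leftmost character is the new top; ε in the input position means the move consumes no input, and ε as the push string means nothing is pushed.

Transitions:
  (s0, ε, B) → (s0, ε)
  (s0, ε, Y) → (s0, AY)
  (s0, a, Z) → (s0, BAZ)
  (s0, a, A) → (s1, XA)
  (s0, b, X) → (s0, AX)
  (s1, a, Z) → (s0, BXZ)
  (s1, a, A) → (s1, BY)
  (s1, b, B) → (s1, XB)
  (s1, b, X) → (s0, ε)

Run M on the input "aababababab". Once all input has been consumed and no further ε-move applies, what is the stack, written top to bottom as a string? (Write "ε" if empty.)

(s0, aababababab, Z)
  read a, top Z: go to s0, push BAZ → (s0, ababababab, BAZ)
  ε-move, top B: go to s0, push ε → (s0, ababababab, AZ)
  read a, top A: go to s1, push XA → (s1, babababab, XAZ)
  read b, top X: go to s0, push ε → (s0, abababab, AZ)
  read a, top A: go to s1, push XA → (s1, bababab, XAZ)
  read b, top X: go to s0, push ε → (s0, ababab, AZ)
  read a, top A: go to s1, push XA → (s1, babab, XAZ)
  read b, top X: go to s0, push ε → (s0, abab, AZ)
  read a, top A: go to s1, push XA → (s1, bab, XAZ)
  read b, top X: go to s0, push ε → (s0, ab, AZ)
  read a, top A: go to s1, push XA → (s1, b, XAZ)
  read b, top X: go to s0, push ε → (s0, ε, AZ)
All input consumed in state s0 with stack AZ.

AZ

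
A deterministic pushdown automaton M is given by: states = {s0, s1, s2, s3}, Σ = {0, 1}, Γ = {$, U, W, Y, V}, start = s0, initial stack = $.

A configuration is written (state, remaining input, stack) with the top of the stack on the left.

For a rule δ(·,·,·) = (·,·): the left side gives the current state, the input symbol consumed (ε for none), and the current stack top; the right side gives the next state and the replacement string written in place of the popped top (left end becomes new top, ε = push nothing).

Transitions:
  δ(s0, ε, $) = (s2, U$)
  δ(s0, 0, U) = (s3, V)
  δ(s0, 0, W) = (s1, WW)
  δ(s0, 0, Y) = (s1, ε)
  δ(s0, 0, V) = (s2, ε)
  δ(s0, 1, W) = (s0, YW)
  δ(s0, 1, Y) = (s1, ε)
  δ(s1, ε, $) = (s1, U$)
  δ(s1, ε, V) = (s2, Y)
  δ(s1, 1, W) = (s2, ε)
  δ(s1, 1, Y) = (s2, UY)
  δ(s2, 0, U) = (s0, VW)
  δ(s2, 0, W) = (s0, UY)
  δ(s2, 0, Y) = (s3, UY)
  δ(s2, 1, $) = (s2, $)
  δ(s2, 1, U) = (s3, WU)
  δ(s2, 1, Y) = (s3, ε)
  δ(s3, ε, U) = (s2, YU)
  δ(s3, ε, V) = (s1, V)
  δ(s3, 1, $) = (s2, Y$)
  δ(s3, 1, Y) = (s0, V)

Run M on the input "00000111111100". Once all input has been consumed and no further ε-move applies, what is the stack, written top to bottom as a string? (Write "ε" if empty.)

(s0, 00000111111100, $)
  ε-move, top $: go to s2, push U$ → (s2, 00000111111100, U$)
  read 0, top U: go to s0, push VW → (s0, 0000111111100, VW$)
  read 0, top V: go to s2, push ε → (s2, 000111111100, W$)
  read 0, top W: go to s0, push UY → (s0, 00111111100, UY$)
  read 0, top U: go to s3, push V → (s3, 0111111100, VY$)
  ε-move, top V: go to s1, push V → (s1, 0111111100, VY$)
  ε-move, top V: go to s2, push Y → (s2, 0111111100, YY$)
  read 0, top Y: go to s3, push UY → (s3, 111111100, UYY$)
  ε-move, top U: go to s2, push YU → (s2, 111111100, YUYY$)
  read 1, top Y: go to s3, push ε → (s3, 11111100, UYY$)
  ε-move, top U: go to s2, push YU → (s2, 11111100, YUYY$)
  read 1, top Y: go to s3, push ε → (s3, 1111100, UYY$)
  ε-move, top U: go to s2, push YU → (s2, 1111100, YUYY$)
  read 1, top Y: go to s3, push ε → (s3, 111100, UYY$)
  ε-move, top U: go to s2, push YU → (s2, 111100, YUYY$)
  read 1, top Y: go to s3, push ε → (s3, 11100, UYY$)
  ε-move, top U: go to s2, push YU → (s2, 11100, YUYY$)
  read 1, top Y: go to s3, push ε → (s3, 1100, UYY$)
  ε-move, top U: go to s2, push YU → (s2, 1100, YUYY$)
  read 1, top Y: go to s3, push ε → (s3, 100, UYY$)
  ε-move, top U: go to s2, push YU → (s2, 100, YUYY$)
  read 1, top Y: go to s3, push ε → (s3, 00, UYY$)
  ε-move, top U: go to s2, push YU → (s2, 00, YUYY$)
  read 0, top Y: go to s3, push UY → (s3, 0, UYUYY$)
  ε-move, top U: go to s2, push YU → (s2, 0, YUYUYY$)
  read 0, top Y: go to s3, push UY → (s3, ε, UYUYUYY$)
  ε-move, top U: go to s2, push YU → (s2, ε, YUYUYUYY$)
All input consumed in state s2 with stack YUYUYUYY$.

YUYUYUYY$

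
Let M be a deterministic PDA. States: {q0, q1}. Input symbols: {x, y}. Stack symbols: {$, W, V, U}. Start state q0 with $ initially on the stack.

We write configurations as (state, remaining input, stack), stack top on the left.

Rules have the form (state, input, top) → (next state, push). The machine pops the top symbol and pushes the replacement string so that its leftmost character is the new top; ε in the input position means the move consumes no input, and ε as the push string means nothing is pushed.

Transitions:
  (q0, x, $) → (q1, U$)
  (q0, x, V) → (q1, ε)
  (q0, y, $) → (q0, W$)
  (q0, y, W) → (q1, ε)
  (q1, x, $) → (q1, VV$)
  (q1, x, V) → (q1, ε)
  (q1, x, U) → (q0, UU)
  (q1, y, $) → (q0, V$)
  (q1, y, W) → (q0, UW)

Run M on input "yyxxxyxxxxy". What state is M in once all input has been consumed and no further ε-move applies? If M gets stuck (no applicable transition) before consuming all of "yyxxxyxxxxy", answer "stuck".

q0

(q0, yyxxxyxxxxy, $)
  read y, top $: go to q0, push W$ → (q0, yxxxyxxxxy, W$)
  read y, top W: go to q1, push ε → (q1, xxxyxxxxy, $)
  read x, top $: go to q1, push VV$ → (q1, xxyxxxxy, VV$)
  read x, top V: go to q1, push ε → (q1, xyxxxxy, V$)
  read x, top V: go to q1, push ε → (q1, yxxxxy, $)
  read y, top $: go to q0, push V$ → (q0, xxxxy, V$)
  read x, top V: go to q1, push ε → (q1, xxxy, $)
  read x, top $: go to q1, push VV$ → (q1, xxy, VV$)
  read x, top V: go to q1, push ε → (q1, xy, V$)
  read x, top V: go to q1, push ε → (q1, y, $)
  read y, top $: go to q0, push V$ → (q0, ε, V$)
All input consumed; M is in state q0.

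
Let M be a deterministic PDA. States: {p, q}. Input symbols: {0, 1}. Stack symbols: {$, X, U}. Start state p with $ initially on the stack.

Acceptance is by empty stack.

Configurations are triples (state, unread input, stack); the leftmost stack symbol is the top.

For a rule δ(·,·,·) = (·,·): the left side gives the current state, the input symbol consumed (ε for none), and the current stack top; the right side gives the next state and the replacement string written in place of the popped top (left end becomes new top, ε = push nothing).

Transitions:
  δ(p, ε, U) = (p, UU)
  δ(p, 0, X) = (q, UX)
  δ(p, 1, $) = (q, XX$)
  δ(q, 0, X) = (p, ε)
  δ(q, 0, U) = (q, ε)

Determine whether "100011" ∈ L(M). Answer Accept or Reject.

Reject

(p, 100011, $)
  read 1, top $: go to q, push XX$ → (q, 00011, XX$)
  read 0, top X: go to p, push ε → (p, 0011, X$)
  read 0, top X: go to q, push UX → (q, 011, UX$)
  read 0, top U: go to q, push ε → (q, 11, X$)
No transition applies at (q, 11, X$); input not fully consumed.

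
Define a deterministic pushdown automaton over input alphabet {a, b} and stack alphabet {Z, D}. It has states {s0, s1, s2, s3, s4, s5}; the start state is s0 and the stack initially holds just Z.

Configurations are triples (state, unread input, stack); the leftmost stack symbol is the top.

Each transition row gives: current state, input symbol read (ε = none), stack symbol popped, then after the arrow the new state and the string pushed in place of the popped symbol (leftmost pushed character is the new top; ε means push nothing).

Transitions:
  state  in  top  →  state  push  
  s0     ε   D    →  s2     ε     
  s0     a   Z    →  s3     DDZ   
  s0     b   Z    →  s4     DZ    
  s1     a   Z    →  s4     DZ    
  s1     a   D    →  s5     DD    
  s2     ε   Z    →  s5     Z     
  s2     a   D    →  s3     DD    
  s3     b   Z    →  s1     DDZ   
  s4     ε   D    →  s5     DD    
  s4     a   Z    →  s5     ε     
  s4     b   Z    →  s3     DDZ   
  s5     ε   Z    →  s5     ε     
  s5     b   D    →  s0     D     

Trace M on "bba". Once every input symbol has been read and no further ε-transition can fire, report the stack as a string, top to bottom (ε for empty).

DDZ

(s0, bba, Z) ⊢ (s4, ba, DZ) ⊢ (s5, ba, DDZ) ⊢ (s0, a, DDZ) ⊢ (s2, a, DZ) ⊢ (s3, ε, DDZ)
All input consumed in state s3 with stack DDZ.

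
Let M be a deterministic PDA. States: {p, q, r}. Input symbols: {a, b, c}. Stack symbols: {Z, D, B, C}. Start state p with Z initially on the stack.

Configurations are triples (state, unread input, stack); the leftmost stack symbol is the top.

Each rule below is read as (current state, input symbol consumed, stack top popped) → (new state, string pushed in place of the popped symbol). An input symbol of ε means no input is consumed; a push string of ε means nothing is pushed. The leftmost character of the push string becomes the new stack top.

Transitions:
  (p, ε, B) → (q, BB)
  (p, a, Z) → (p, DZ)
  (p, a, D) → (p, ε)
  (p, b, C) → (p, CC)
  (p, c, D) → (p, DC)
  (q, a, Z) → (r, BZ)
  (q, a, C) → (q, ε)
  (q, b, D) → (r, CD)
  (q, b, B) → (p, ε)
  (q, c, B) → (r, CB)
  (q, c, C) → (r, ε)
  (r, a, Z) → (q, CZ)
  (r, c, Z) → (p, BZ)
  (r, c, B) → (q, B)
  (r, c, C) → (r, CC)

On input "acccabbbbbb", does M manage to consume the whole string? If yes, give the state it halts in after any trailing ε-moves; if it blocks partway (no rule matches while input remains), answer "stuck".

p

(p, acccabbbbbb, Z)
  read a, top Z: go to p, push DZ → (p, cccabbbbbb, DZ)
  read c, top D: go to p, push DC → (p, ccabbbbbb, DCZ)
  read c, top D: go to p, push DC → (p, cabbbbbb, DCCZ)
  read c, top D: go to p, push DC → (p, abbbbbb, DCCCZ)
  read a, top D: go to p, push ε → (p, bbbbbb, CCCZ)
  read b, top C: go to p, push CC → (p, bbbbb, CCCCZ)
  read b, top C: go to p, push CC → (p, bbbb, CCCCCZ)
  read b, top C: go to p, push CC → (p, bbb, CCCCCCZ)
  read b, top C: go to p, push CC → (p, bb, CCCCCCCZ)
  read b, top C: go to p, push CC → (p, b, CCCCCCCCZ)
  read b, top C: go to p, push CC → (p, ε, CCCCCCCCCZ)
All input consumed; M is in state p.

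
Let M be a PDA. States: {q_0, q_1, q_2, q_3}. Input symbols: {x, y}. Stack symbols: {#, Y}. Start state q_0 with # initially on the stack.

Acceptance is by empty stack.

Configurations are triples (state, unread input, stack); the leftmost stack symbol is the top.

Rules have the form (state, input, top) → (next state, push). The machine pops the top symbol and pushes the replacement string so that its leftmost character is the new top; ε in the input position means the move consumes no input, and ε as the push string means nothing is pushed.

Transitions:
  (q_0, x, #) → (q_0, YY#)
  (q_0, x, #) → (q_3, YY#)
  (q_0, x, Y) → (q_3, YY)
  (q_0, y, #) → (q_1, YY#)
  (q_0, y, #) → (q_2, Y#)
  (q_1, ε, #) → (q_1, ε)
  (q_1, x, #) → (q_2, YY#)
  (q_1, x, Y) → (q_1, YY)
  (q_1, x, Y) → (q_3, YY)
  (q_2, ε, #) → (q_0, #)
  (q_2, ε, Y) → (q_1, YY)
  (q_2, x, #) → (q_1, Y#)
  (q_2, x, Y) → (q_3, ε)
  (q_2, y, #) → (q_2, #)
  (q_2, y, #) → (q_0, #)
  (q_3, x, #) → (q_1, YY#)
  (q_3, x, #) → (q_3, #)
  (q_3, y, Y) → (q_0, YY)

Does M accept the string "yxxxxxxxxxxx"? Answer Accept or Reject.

No computation consumes all input and empties the stack.

Reject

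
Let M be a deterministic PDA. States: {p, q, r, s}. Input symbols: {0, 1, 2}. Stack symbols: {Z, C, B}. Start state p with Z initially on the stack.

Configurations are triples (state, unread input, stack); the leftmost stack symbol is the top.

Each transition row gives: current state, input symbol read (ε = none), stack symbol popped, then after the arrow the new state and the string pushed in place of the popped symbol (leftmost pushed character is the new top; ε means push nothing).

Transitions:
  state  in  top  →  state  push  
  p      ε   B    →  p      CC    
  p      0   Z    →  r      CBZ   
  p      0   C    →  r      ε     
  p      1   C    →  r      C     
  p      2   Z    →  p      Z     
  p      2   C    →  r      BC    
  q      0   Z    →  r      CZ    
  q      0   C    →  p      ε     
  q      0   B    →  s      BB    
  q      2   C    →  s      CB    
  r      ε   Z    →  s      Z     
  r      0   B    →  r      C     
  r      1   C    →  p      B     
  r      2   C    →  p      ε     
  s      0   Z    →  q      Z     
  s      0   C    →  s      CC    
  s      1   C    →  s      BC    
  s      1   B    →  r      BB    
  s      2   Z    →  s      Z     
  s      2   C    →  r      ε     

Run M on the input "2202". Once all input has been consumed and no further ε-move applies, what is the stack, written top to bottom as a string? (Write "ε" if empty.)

(p, 2202, Z)
  read 2, top Z: go to p, push Z → (p, 202, Z)
  read 2, top Z: go to p, push Z → (p, 02, Z)
  read 0, top Z: go to r, push CBZ → (r, 2, CBZ)
  read 2, top C: go to p, push ε → (p, ε, BZ)
  ε-move, top B: go to p, push CC → (p, ε, CCZ)
All input consumed in state p with stack CCZ.

CCZ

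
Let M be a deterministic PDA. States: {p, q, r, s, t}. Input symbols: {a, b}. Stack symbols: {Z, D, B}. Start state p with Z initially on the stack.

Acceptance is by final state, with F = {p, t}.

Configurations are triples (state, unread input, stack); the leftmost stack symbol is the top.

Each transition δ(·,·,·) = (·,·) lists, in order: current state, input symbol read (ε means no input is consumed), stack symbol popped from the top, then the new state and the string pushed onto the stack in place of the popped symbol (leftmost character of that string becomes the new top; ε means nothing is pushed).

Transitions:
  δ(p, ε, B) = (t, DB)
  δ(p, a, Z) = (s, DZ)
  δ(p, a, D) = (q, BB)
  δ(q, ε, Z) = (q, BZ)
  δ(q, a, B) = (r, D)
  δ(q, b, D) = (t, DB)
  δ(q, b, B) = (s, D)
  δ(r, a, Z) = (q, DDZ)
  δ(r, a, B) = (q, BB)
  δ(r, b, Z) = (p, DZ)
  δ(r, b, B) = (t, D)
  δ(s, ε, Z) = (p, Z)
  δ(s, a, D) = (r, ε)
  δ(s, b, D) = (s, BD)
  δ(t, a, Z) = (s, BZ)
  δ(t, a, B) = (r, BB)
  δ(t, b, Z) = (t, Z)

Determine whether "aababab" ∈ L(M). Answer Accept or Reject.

(p, aababab, Z)
  read a, top Z: go to s, push DZ → (s, ababab, DZ)
  read a, top D: go to r, push ε → (r, babab, Z)
  read b, top Z: go to p, push DZ → (p, abab, DZ)
  read a, top D: go to q, push BB → (q, bab, BBZ)
  read b, top B: go to s, push D → (s, ab, DBZ)
  read a, top D: go to r, push ε → (r, b, BZ)
  read b, top B: go to t, push D → (t, ε, DZ)
All input consumed; state t ∈ F.

Accept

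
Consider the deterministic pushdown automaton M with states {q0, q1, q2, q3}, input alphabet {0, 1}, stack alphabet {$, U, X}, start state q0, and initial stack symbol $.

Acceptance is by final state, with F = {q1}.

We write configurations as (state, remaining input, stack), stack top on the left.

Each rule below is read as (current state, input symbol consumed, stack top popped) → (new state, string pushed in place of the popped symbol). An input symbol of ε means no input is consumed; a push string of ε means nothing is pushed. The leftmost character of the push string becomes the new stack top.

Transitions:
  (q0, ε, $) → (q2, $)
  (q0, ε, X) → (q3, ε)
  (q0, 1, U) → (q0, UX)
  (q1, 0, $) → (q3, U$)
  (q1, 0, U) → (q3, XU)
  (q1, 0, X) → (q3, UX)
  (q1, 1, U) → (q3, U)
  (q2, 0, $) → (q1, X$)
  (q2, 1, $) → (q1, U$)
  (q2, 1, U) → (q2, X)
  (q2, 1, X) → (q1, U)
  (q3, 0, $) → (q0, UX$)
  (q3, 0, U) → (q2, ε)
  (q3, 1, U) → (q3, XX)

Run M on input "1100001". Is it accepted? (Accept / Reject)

Accept

(q0, 1100001, $) ⊢ (q2, 1100001, $) ⊢ (q1, 100001, U$) ⊢ (q3, 00001, U$) ⊢ (q2, 0001, $) ⊢ (q1, 001, X$) ⊢ (q3, 01, UX$) ⊢ (q2, 1, X$) ⊢ (q1, ε, U$)
All input consumed; state q1 ∈ F.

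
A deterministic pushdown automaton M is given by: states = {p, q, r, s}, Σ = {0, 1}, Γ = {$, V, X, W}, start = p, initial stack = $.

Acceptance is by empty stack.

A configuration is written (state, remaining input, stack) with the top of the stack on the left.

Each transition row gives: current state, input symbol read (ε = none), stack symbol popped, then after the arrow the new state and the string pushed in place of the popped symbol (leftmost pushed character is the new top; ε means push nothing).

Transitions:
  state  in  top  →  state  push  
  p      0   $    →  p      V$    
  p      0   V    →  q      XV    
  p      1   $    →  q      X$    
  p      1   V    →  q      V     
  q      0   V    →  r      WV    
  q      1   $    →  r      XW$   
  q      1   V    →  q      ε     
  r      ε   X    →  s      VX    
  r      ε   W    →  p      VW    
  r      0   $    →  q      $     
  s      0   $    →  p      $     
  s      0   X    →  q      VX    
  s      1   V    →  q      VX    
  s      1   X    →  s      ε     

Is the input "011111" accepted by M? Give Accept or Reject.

Reject

(p, 011111, $) ⊢ (p, 11111, V$) ⊢ (q, 1111, V$) ⊢ (q, 111, $) ⊢ (r, 11, XW$) ⊢ (s, 11, VXW$) ⊢ (q, 1, VXXW$) ⊢ (q, ε, XXW$)
All input consumed; stack is XXW$, not empty, and no further ε-move applies.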